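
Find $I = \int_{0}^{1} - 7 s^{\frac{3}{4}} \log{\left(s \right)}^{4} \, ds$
$- \frac{24576}{2401}$

Consider the simpler parametrised integral
$$J(a) = \int_{0}^{1} - 7 s^{a} \, ds = - \frac{7}{a + 1}.$$

Differentiating under the integral sign brings down a factor of $\ln s$:
$$\frac{dJ}{da} = \int_{0}^{1} - 7 s^{a} \log{\left(s \right)} \, ds = \frac{7}{\left(a + 1\right)^{2}}.$$

Repeating $4$ times in total — each differentiation brings down another $\ln s$ — gives
$$\frac{d^{4}J}{da^{4}} = \int_{0}^{1} - 7 s^{a} \log{\left(s \right)}^{4} \, ds = - \frac{168}{\left(a + 1\right)^{5}},$$
and the integrand here is exactly the target integrand, so $I = - \frac{168}{\left(a + 1\right)^{5}}$.

Setting $a = \frac{3}{4}$:
$$I = - \frac{24576}{2401}.$$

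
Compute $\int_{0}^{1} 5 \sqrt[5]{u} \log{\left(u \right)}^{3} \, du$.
$- \frac{3125}{216}$

Start from the elementary integral
$$J(a) = \int_{0}^{1} 5 u^{a} \, du = \frac{5}{a + 1}.$$

Differentiating under the integral sign brings down a factor of $\ln u$:
$$\frac{dJ}{da} = \int_{0}^{1} 5 u^{a} \log{\left(u \right)} \, du = - \frac{5}{\left(a + 1\right)^{2}}.$$

Repeating $3$ times in total — each differentiation brings down another $\ln u$ — gives
$$\frac{d^{3}J}{da^{3}} = \int_{0}^{1} 5 u^{a} \log{\left(u \right)}^{3} \, du = - \frac{30}{\left(a + 1\right)^{4}},$$
and the integrand here is exactly the target integrand, so $I = - \frac{30}{\left(a + 1\right)^{4}}$.

Setting $a = \frac{1}{5}$:
$$I = - \frac{3125}{216}.$$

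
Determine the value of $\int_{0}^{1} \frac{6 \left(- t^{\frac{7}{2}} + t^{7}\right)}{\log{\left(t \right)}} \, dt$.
$- \log{\left(\frac{531441}{16777216} \right)}$

Introduce a parameter $a$ in the exponent: let $I(a) = \int_{0}^{1} \frac{6 \left(t^{7} - t^{a}\right)}{\log{\left(t \right)}} \, dt$.

Since $\dfrac{\partial}{\partial a}\,t^{a} = t^{a} \ln t$, the $\ln t$ in the denominator cancels and
$$\frac{dI}{da} = \int_{0}^{1} -6 t^{a} \, dt = -6 \left[\frac{t^{a+1}}{a+1}\right]_0^1 = - \frac{6}{a + 1}.$$

Integrating with respect to $a$ gives $I(a) = - \log{\left(\frac{\left(a + 1\right)^{6}}{262144} \right)} + C$.

At $a = 7$ the integrand is identically $0$, so $I(7) = 0$. The closed form gives $0$, hence $C = 0$.

Setting $a = \frac{7}{2}$:
$$I = - \log{\left(\frac{531441}{16777216} \right)}.$$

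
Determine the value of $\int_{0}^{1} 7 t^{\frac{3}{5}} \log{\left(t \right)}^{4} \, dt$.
$\frac{65625}{4096}$

Begin with the known integral
$$J(a) = \int_{0}^{1} 7 t^{a} \, dt = \frac{7}{a + 1}.$$

Differentiating under the integral sign brings down a factor of $\ln t$:
$$\frac{dJ}{da} = \int_{0}^{1} 7 t^{a} \log{\left(t \right)} \, dt = - \frac{7}{\left(a + 1\right)^{2}}.$$

Repeating $4$ times in total — each differentiation brings down another $\ln t$ — gives
$$\frac{d^{4}J}{da^{4}} = \int_{0}^{1} 7 t^{a} \log{\left(t \right)}^{4} \, dt = \frac{168}{\left(a + 1\right)^{5}},$$
and the integrand here is exactly the target integrand, so $I = \frac{168}{\left(a + 1\right)^{5}}$.

Setting $a = \frac{3}{5}$:
$$I = \frac{65625}{4096}.$$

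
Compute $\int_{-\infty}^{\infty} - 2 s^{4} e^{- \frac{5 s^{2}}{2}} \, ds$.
$- \frac{6 \sqrt{10} \sqrt{\pi}}{125}$

Begin with the known integral
$$J(a) = \int_{-\infty}^{\infty} - 2 e^{- a s^{2}} \, ds = - \frac{2 \sqrt{\pi}}{\sqrt{a}}.$$

Differentiating under the integral sign brings down a factor of $(-s^2)$:
$$\frac{dJ}{da} = \int_{-\infty}^{\infty} 2 s^{2} e^{- a s^{2}} \, ds = \frac{\sqrt{\pi}}{a^{\frac{3}{2}}}.$$

Repeating twice in total — each differentiation brings down another $(-s^2)$ — gives
$$\frac{d^{2}J}{da^{2}} = \int_{-\infty}^{\infty} - 2 s^{4} e^{- a s^{2}} \, ds = - \frac{3 \sqrt{\pi}}{2 a^{\frac{5}{2}}},$$
and the integrand here is exactly the target integrand, so $I = - \frac{3 \sqrt{\pi}}{2 a^{\frac{5}{2}}}$.

Setting $a = \frac{5}{2}$:
$$I = - \frac{6 \sqrt{10} \sqrt{\pi}}{125}.$$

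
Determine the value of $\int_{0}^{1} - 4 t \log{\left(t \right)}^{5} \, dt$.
$\frac{15}{2}$

Start from the elementary integral
$$J(a) = \int_{0}^{1} - 4 t^{a} \, dt = - \frac{4}{a + 1}.$$

Differentiating under the integral sign brings down a factor of $\ln t$:
$$\frac{dJ}{da} = \int_{0}^{1} - 4 t^{a} \log{\left(t \right)} \, dt = \frac{4}{\left(a + 1\right)^{2}}.$$

Repeating $5$ times in total — each differentiation brings down another $\ln t$ — gives
$$\frac{d^{5}J}{da^{5}} = \int_{0}^{1} - 4 t^{a} \log{\left(t \right)}^{5} \, dt = \frac{480}{\left(a + 1\right)^{6}},$$
and the integrand here is exactly the target integrand, so $I = \frac{480}{\left(a + 1\right)^{6}}$.

Setting $a = 1$:
$$I = \frac{15}{2}.$$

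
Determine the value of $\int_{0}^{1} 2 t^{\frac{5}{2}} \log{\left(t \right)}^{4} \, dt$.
$\frac{1536}{16807}$

Begin with the known integral
$$J(a) = \int_{0}^{1} 2 t^{a} \, dt = \frac{2}{a + 1}.$$

Differentiating under the integral sign brings down a factor of $\ln t$:
$$\frac{dJ}{da} = \int_{0}^{1} 2 t^{a} \log{\left(t \right)} \, dt = - \frac{2}{\left(a + 1\right)^{2}}.$$

Repeating $4$ times in total — each differentiation brings down another $\ln t$ — gives
$$\frac{d^{4}J}{da^{4}} = \int_{0}^{1} 2 t^{a} \log{\left(t \right)}^{4} \, dt = \frac{48}{\left(a + 1\right)^{5}},$$
and the integrand here is exactly the target integrand, so $I = \frac{48}{\left(a + 1\right)^{5}}$.

Setting $a = \frac{5}{2}$:
$$I = \frac{1536}{16807}.$$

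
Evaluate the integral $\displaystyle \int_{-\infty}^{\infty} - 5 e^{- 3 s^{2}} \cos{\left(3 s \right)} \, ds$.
$- \frac{5 \sqrt{3} \sqrt{\pi}}{3 e^{\frac{3}{4}}}$

Let $b$ denote the cosine frequency and define $I(b) = \int_{-\infty}^{\infty} - 5 e^{- 3 s^{2}} \cos{\left(b s \right)} \, ds$.

Differentiating under the integral sign,
$$I'(b) = \int_{-\infty}^{\infty} 5 s e^{- 3 s^{2}} \sin{\left(b s \right)} \, ds.$$

Integrate $\int_{-\infty}^{\infty} s \sin(b s)\, e^{- 3 s^{2}}\, ds$ by parts with $u = \sin(b s)$ and $dv = s\, e^{- 3 s^{2}}\, ds$, giving $v = - \frac{e^{- 3 s^{2}}}{6}$. The boundary term vanishes and
$$\int_{-\infty}^{\infty} s \sin(b s)\, e^{- 3 s^{2}}\, ds = \frac{b}{6} \int_{-\infty}^{\infty} \cos(b s)\, e^{- 3 s^{2}}\, ds,$$
so $I'(b) = - \frac{b}{6}\, I(b)$.

This is a separable first-order ODE; solving with the initial condition $I(0) = \int_{-\infty}^{\infty} - 5 e^{- 3 s^{2}}\,ds = - \frac{5 \sqrt{3} \sqrt{\pi}}{3}$ gives
$$I(b) = - \frac{5 \sqrt{3} \sqrt{\pi} e^{- \frac{b^{2}}{12}}}{3}.$$

Setting $b = 3$:
$$I = - \frac{5 \sqrt{3} \sqrt{\pi}}{3 e^{\frac{3}{4}}}.$$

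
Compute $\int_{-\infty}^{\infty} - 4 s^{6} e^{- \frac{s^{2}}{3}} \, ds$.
$- \frac{405 \sqrt{3} \sqrt{\pi}}{2}$

Consider the simpler parametrised integral
$$J(a) = \int_{-\infty}^{\infty} - 4 e^{- a s^{2}} \, ds = - \frac{4 \sqrt{\pi}}{\sqrt{a}}.$$

Differentiating under the integral sign brings down a factor of $(-s^2)$:
$$\frac{dJ}{da} = \int_{-\infty}^{\infty} 4 s^{2} e^{- a s^{2}} \, ds = \frac{2 \sqrt{\pi}}{a^{\frac{3}{2}}}.$$

Repeating $3$ times in total — each differentiation brings down another $(-s^2)$ — gives
$$\frac{d^{3}J}{da^{3}} = \int_{-\infty}^{\infty} 4 s^{6} e^{- a s^{2}} \, ds = \frac{15 \sqrt{\pi}}{2 a^{\frac{7}{2}}},$$
and the integrand here is $(-1)^{3}$ times the target integrand, so $I = (-1)^{3}\,\frac{d^{3}J}{da^{3}} = - \frac{15 \sqrt{\pi}}{2 a^{\frac{7}{2}}}$.

Setting $a = \frac{1}{3}$:
$$I = - \frac{405 \sqrt{3} \sqrt{\pi}}{2}.$$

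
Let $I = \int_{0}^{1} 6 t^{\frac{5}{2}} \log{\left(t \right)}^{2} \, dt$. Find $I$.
$\frac{96}{343}$

Start from the elementary integral
$$J(a) = \int_{0}^{1} 6 t^{a} \, dt = \frac{6}{a + 1}.$$

Differentiating under the integral sign brings down a factor of $\ln t$:
$$\frac{dJ}{da} = \int_{0}^{1} 6 t^{a} \log{\left(t \right)} \, dt = - \frac{6}{\left(a + 1\right)^{2}}.$$

Repeating twice in total — each differentiation brings down another $\ln t$ — gives
$$\frac{d^{2}J}{da^{2}} = \int_{0}^{1} 6 t^{a} \log{\left(t \right)}^{2} \, dt = \frac{12}{\left(a + 1\right)^{3}},$$
and the integrand here is exactly the target integrand, so $I = \frac{12}{\left(a + 1\right)^{3}}$.

Setting $a = \frac{5}{2}$:
$$I = \frac{96}{343}.$$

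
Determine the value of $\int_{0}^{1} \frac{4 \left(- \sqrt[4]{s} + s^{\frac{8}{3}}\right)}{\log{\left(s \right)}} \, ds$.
$- \log{\left(\frac{50625}{3748096} \right)}$

Consider the one-parameter family: let $I(a) = \int_{0}^{1} \frac{4 \left(s^{\frac{8}{3}} - s^{a}\right)}{\log{\left(s \right)}} \, ds$.

Since $\dfrac{\partial}{\partial a}\,s^{a} = s^{a} \ln s$, the $\ln s$ in the denominator cancels and
$$\frac{dI}{da} = \int_{0}^{1} -4 s^{a} \, ds = -4 \left[\frac{s^{a+1}}{a+1}\right]_0^1 = - \frac{4}{a + 1}.$$

Integrating with respect to $a$ gives $I(a) = - \log{\left(\frac{81 \left(a + 1\right)^{4}}{14641} \right)} + C$.

At $a = \frac{8}{3}$ the integrand is identically $0$, so $I(\frac{8}{3}) = 0$. The closed form gives $0$, hence $C = 0$.

Setting $a = \frac{1}{4}$:
$$I = - \log{\left(\frac{50625}{3748096} \right)}.$$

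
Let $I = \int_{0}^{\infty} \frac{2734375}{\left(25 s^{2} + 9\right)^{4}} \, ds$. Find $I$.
$\frac{2734375 \pi}{69984}$

Start from the standard arctangent integral
$$J(a) = \int_{0}^{\infty} \frac{7}{a^{2} + s^{2}} \, ds = \frac{7 \pi}{2 a}.$$

Differentiating under the integral sign with respect to $a$,
$$\frac{dJ}{da} = \int_{0}^{\infty} - \frac{14 a}{\left(a^{2} + s^{2}\right)^{2}} \, ds = - \frac{7 \pi}{2 a^{2}},$$
so $\int_{0}^{\infty} \frac{7}{\left(a^{2} + s^{2}\right)^{2}} \, ds = \frac{7 \pi}{4 a^{3}}$.

Repeating — each differentiation of $1/(s^2+a^2)^j$ produces $-2ja/(s^2+a^2)^{j+1}$ — and dividing through by $-2ja$ at each step yields, after $3$ differentiations in total,
$$\int_{0}^{\infty} \frac{7}{\left(a^{2} + s^{2}\right)^{4}} \, ds = \frac{35 \pi}{32 a^{7}}.$$

Setting $a = \frac{3}{5}$:
$$I = \frac{2734375 \pi}{69984}.$$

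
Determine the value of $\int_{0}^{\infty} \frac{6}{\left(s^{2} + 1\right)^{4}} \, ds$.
$\frac{15 \pi}{16}$

Begin with the known result
$$J(a) = \int_{0}^{\infty} \frac{6}{a^{2} + s^{2}} \, ds = \frac{3 \pi}{a}.$$

Differentiating under the integral sign with respect to $a$,
$$\frac{dJ}{da} = \int_{0}^{\infty} - \frac{12 a}{\left(a^{2} + s^{2}\right)^{2}} \, ds = - \frac{3 \pi}{a^{2}},$$
so $\int_{0}^{\infty} \frac{6}{\left(a^{2} + s^{2}\right)^{2}} \, ds = \frac{3 \pi}{2 a^{3}}$.

Repeating — each differentiation of $1/(s^2+a^2)^j$ produces $-2ja/(s^2+a^2)^{j+1}$ — and dividing through by $-2ja$ at each step yields, after $3$ differentiations in total,
$$\int_{0}^{\infty} \frac{6}{\left(a^{2} + s^{2}\right)^{4}} \, ds = \frac{15 \pi}{16 a^{7}}.$$

Setting $a = 1$:
$$I = \frac{15 \pi}{16}.$$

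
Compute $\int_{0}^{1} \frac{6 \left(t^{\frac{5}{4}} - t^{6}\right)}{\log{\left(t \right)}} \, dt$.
$- \log{\left(\frac{481890304}{531441} \right)}$

Introduce a parameter $a$ in the exponent: let $I(a) = \int_{0}^{1} \frac{6 \left(t^{\frac{5}{4}} - t^{a}\right)}{\log{\left(t \right)}} \, dt$.

Since $\dfrac{\partial}{\partial a}\,t^{a} = t^{a} \ln t$, the $\ln t$ in the denominator cancels and
$$\frac{dI}{da} = \int_{0}^{1} -6 t^{a} \, dt = -6 \left[\frac{t^{a+1}}{a+1}\right]_0^1 = - \frac{6}{a + 1}.$$

Integrating with respect to $a$ gives $I(a) = - \log{\left(\frac{4096 \left(a + 1\right)^{6}}{531441} \right)} + C$.

At $a = \frac{5}{4}$ the integrand is identically $0$, so $I(\frac{5}{4}) = 0$. The closed form gives $0$, hence $C = 0$.

Setting $a = 6$:
$$I = - \log{\left(\frac{481890304}{531441} \right)}.$$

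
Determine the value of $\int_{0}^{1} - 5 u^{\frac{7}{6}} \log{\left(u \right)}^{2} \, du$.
$- \frac{2160}{2197}$

Begin with the known integral
$$J(a) = \int_{0}^{1} - 5 u^{a} \, du = - \frac{5}{a + 1}.$$

Differentiating under the integral sign brings down a factor of $\ln u$:
$$\frac{dJ}{da} = \int_{0}^{1} - 5 u^{a} \log{\left(u \right)} \, du = \frac{5}{\left(a + 1\right)^{2}}.$$

Repeating twice in total — each differentiation brings down another $\ln u$ — gives
$$\frac{d^{2}J}{da^{2}} = \int_{0}^{1} - 5 u^{a} \log{\left(u \right)}^{2} \, du = - \frac{10}{\left(a + 1\right)^{3}},$$
and the integrand here is exactly the target integrand, so $I = - \frac{10}{\left(a + 1\right)^{3}}$.

Setting $a = \frac{7}{6}$:
$$I = - \frac{2160}{2197}.$$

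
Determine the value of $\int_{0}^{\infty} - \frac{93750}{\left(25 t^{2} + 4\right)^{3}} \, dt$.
$- \frac{28125 \pi}{256}$

Recall the elementary integral
$$J(a) = \int_{0}^{\infty} - \frac{6}{a^{2} + t^{2}} \, dt = - \frac{3 \pi}{a}.$$

Differentiating under the integral sign with respect to $a$,
$$\frac{dJ}{da} = \int_{0}^{\infty} \frac{12 a}{\left(a^{2} + t^{2}\right)^{2}} \, dt = \frac{3 \pi}{a^{2}},$$
so $\int_{0}^{\infty} - \frac{6}{\left(a^{2} + t^{2}\right)^{2}} \, dt = - \frac{3 \pi}{2 a^{3}}$.

Repeating — each differentiation of $1/(t^2+a^2)^j$ produces $-2ja/(t^2+a^2)^{j+1}$ — and dividing through by $-2ja$ at each step yields, after $2$ differentiations in total,
$$\int_{0}^{\infty} - \frac{6}{\left(a^{2} + t^{2}\right)^{3}} \, dt = - \frac{9 \pi}{8 a^{5}}.$$

Setting $a = \frac{2}{5}$:
$$I = - \frac{28125 \pi}{256}.$$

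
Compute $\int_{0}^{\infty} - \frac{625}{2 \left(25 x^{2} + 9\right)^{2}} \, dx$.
$- \frac{125 \pi}{216}$

Recall the elementary integral
$$J(a) = \int_{0}^{\infty} - \frac{1}{2 \left(a^{2} + x^{2}\right)} \, dx = - \frac{\pi}{4 a}.$$

Differentiating under the integral sign with respect to $a$,
$$\frac{dJ}{da} = \int_{0}^{\infty} \frac{a}{\left(a^{2} + x^{2}\right)^{2}} \, dx = \frac{\pi}{4 a^{2}},$$
so $\int_{0}^{\infty} - \frac{1}{2 \left(a^{2} + x^{2}\right)^{2}} \, dx = - \frac{\pi}{8 a^{3}}$.

Setting $a = \frac{3}{5}$:
$$I = - \frac{125 \pi}{216}.$$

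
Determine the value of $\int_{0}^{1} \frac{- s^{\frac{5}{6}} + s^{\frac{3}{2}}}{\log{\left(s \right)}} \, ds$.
$\log{\left(\frac{15}{11} \right)}$

Introduce a parameter $a$ in the exponent: let $I(a) = \int_{0}^{1} \frac{- s^{\frac{5}{6}} + s^{a}}{\log{\left(s \right)}} \, ds$.

Since $\dfrac{\partial}{\partial a}\,s^{a} = s^{a} \ln s$, the $\ln s$ in the denominator cancels and
$$\frac{dI}{da} = \int_{0}^{1} s^{a} \, ds = \left[\frac{s^{a+1}}{a+1}\right]_0^1 = \frac{1}{a + 1}.$$

Integrating with respect to $a$ gives $I(a) = \log{\left(\frac{6 a}{11} + \frac{6}{11} \right)} + C$.

At $a = \frac{5}{6}$ the integrand is identically $0$, so $I(\frac{5}{6}) = 0$. The closed form gives $0$, hence $C = 0$.

Setting $a = \frac{3}{2}$:
$$I = \log{\left(\frac{15}{11} \right)}.$$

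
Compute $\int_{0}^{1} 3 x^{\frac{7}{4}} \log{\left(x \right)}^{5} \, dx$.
$- \frac{1474560}{1771561}$

Start from the elementary integral
$$J(a) = \int_{0}^{1} 3 x^{a} \, dx = \frac{3}{a + 1}.$$

Differentiating under the integral sign brings down a factor of $\ln x$:
$$\frac{dJ}{da} = \int_{0}^{1} 3 x^{a} \log{\left(x \right)} \, dx = - \frac{3}{\left(a + 1\right)^{2}}.$$

Repeating $5$ times in total — each differentiation brings down another $\ln x$ — gives
$$\frac{d^{5}J}{da^{5}} = \int_{0}^{1} 3 x^{a} \log{\left(x \right)}^{5} \, dx = - \frac{360}{\left(a + 1\right)^{6}},$$
and the integrand here is exactly the target integrand, so $I = - \frac{360}{\left(a + 1\right)^{6}}$.

Setting $a = \frac{7}{4}$:
$$I = - \frac{1474560}{1771561}.$$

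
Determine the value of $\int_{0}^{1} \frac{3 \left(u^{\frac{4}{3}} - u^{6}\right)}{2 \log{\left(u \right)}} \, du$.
$- \frac{3 \log{\left(3 \right)}}{2}$

Introduce a parameter $a$ in the exponent: let $I(a) = \int_{0}^{1} \frac{3 \left(u^{\frac{4}{3}} - u^{a}\right)}{2 \log{\left(u \right)}} \, du$.

Since $\dfrac{\partial}{\partial a}\,u^{a} = u^{a} \ln u$, the $\ln u$ in the denominator cancels and
$$\frac{dI}{da} = \int_{0}^{1} - \frac{3}{2} u^{a} \, du = - \frac{3}{2} \left[\frac{u^{a+1}}{a+1}\right]_0^1 = - \frac{3}{2 a + 2}.$$

Integrating with respect to $a$ gives $I(a) = - \log{\left(\frac{3 \sqrt{21} \left(a + 1\right)^{\frac{3}{2}}}{49} \right)} + C$.

At $a = \frac{4}{3}$ the integrand is identically $0$, so $I(\frac{4}{3}) = 0$. The closed form gives $0$, hence $C = 0$.

Setting $a = 6$:
$$I = - \frac{3 \log{\left(3 \right)}}{2}.$$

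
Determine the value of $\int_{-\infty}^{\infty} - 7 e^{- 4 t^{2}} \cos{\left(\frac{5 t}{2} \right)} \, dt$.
$- \frac{7 \sqrt{\pi}}{2 e^{\frac{25}{64}}}$

Let $b$ denote the cosine frequency and define $I(b) = \int_{-\infty}^{\infty} - 7 e^{- 4 t^{2}} \cos{\left(b t \right)} \, dt$.

Differentiating under the integral sign,
$$I'(b) = \int_{-\infty}^{\infty} 7 t e^{- 4 t^{2}} \sin{\left(b t \right)} \, dt.$$

Integrate $\int_{-\infty}^{\infty} t \sin(b t)\, e^{- 4 t^{2}}\, dt$ by parts with $u = \sin(b t)$ and $dv = t\, e^{- 4 t^{2}}\, dt$, giving $v = - \frac{e^{- 4 t^{2}}}{8}$. The boundary term vanishes and
$$\int_{-\infty}^{\infty} t \sin(b t)\, e^{- 4 t^{2}}\, dt = \frac{b}{8} \int_{-\infty}^{\infty} \cos(b t)\, e^{- 4 t^{2}}\, dt,$$
so $I'(b) = - \frac{b}{8}\, I(b)$.

This is a separable first-order ODE; solving with the initial condition $I(0) = \int_{-\infty}^{\infty} - 7 e^{- 4 t^{2}}\,dt = - \frac{7 \sqrt{\pi}}{2}$ gives
$$I(b) = - \frac{7 \sqrt{\pi} e^{- \frac{b^{2}}{16}}}{2}.$$

Setting $b = \frac{5}{2}$:
$$I = - \frac{7 \sqrt{\pi}}{2 e^{\frac{25}{64}}}.$$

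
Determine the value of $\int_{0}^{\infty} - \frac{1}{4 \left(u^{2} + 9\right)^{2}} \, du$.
$- \frac{\pi}{432}$

Start from the standard arctangent integral
$$J(a) = \int_{0}^{\infty} - \frac{1}{4 \left(a^{2} + u^{2}\right)} \, du = - \frac{\pi}{8 a}.$$

Differentiating under the integral sign with respect to $a$,
$$\frac{dJ}{da} = \int_{0}^{\infty} \frac{a}{2 \left(a^{2} + u^{2}\right)^{2}} \, du = \frac{\pi}{8 a^{2}},$$
so $\int_{0}^{\infty} - \frac{1}{4 \left(a^{2} + u^{2}\right)^{2}} \, du = - \frac{\pi}{16 a^{3}}$.

Setting $a = 3$:
$$I = - \frac{\pi}{432}.$$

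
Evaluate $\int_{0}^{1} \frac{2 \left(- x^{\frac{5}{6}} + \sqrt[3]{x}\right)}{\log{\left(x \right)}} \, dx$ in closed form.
$\log{\left(\frac{64}{121} \right)}$

Replace the exponent $\frac{1}{3}$ by a parameter $a$: let $I(a) = \int_{0}^{1} \frac{2 \left(- x^{\frac{5}{6}} + x^{a}\right)}{\log{\left(x \right)}} \, dx$.

Since $\dfrac{\partial}{\partial a}\,x^{a} = x^{a} \ln x$, the $\ln x$ in the denominator cancels and
$$\frac{dI}{da} = \int_{0}^{1} 2 x^{a} \, dx = 2 \left[\frac{x^{a+1}}{a+1}\right]_0^1 = \frac{2}{a + 1}.$$

Integrating with respect to $a$ gives $I(a) = \log{\left(\frac{36 \left(a + 1\right)^{2}}{121} \right)} + C$.

At $a = \frac{5}{6}$ the integrand is identically $0$, so $I(\frac{5}{6}) = 0$. The closed form gives $0$, hence $C = 0$.

Setting $a = \frac{1}{3}$:
$$I = \log{\left(\frac{64}{121} \right)}.$$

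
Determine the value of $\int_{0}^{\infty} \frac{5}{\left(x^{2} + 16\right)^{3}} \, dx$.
$\frac{15 \pi}{16384}$

Begin with the known result
$$J(a) = \int_{0}^{\infty} \frac{5}{a^{2} + x^{2}} \, dx = \frac{5 \pi}{2 a}.$$

Differentiating under the integral sign with respect to $a$,
$$\frac{dJ}{da} = \int_{0}^{\infty} - \frac{10 a}{\left(a^{2} + x^{2}\right)^{2}} \, dx = - \frac{5 \pi}{2 a^{2}},$$
so $\int_{0}^{\infty} \frac{5}{\left(a^{2} + x^{2}\right)^{2}} \, dx = \frac{5 \pi}{4 a^{3}}$.

Repeating — each differentiation of $1/(x^2+a^2)^j$ produces $-2ja/(x^2+a^2)^{j+1}$ — and dividing through by $-2ja$ at each step yields, after $2$ differentiations in total,
$$\int_{0}^{\infty} \frac{5}{\left(a^{2} + x^{2}\right)^{3}} \, dx = \frac{15 \pi}{16 a^{5}}.$$

Setting $a = 4$:
$$I = \frac{15 \pi}{16384}.$$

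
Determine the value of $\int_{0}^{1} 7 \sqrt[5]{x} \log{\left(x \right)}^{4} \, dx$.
$\frac{21875}{324}$

Consider the simpler parametrised integral
$$J(a) = \int_{0}^{1} 7 x^{a} \, dx = \frac{7}{a + 1}.$$

Differentiating under the integral sign brings down a factor of $\ln x$:
$$\frac{dJ}{da} = \int_{0}^{1} 7 x^{a} \log{\left(x \right)} \, dx = - \frac{7}{\left(a + 1\right)^{2}}.$$

Repeating $4$ times in total — each differentiation brings down another $\ln x$ — gives
$$\frac{d^{4}J}{da^{4}} = \int_{0}^{1} 7 x^{a} \log{\left(x \right)}^{4} \, dx = \frac{168}{\left(a + 1\right)^{5}},$$
and the integrand here is exactly the target integrand, so $I = \frac{168}{\left(a + 1\right)^{5}}$.

Setting $a = \frac{1}{5}$:
$$I = \frac{21875}{324}.$$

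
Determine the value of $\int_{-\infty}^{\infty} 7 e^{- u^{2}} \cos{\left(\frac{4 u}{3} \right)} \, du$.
$\frac{7 \sqrt{\pi}}{e^{\frac{4}{9}}}$

Treat the cosine frequency as a parameter and define $I(b) = \int_{-\infty}^{\infty} 7 e^{- u^{2}} \cos{\left(b u \right)} \, du$.

Differentiating under the integral sign,
$$I'(b) = \int_{-\infty}^{\infty} - 7 u e^{- u^{2}} \sin{\left(b u \right)} \, du.$$

Integrate $\int_{-\infty}^{\infty} u \sin(b u)\, e^{- u^{2}}\, du$ by parts with $w = \sin(b u)$ and $dv = u\, e^{- u^{2}}\, du$, giving $v = - \frac{e^{- u^{2}}}{2}$. The boundary term vanishes and
$$\int_{-\infty}^{\infty} u \sin(b u)\, e^{- u^{2}}\, du = \frac{b}{2} \int_{-\infty}^{\infty} \cos(b u)\, e^{- u^{2}}\, du,$$
so $I'(b) = - \frac{b}{2}\, I(b)$.

This is a separable first-order ODE; solving with the initial condition $I(0) = \int_{-\infty}^{\infty} 7 e^{- u^{2}}\,du = 7 \sqrt{\pi}$ gives
$$I(b) = 7 \sqrt{\pi} e^{- \frac{b^{2}}{4}}.$$

Setting $b = \frac{4}{3}$:
$$I = \frac{7 \sqrt{\pi}}{e^{\frac{4}{9}}}.$$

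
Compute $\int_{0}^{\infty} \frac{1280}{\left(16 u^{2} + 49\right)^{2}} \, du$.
$\frac{80 \pi}{343}$

Start from the standard arctangent integral
$$J(a) = \int_{0}^{\infty} \frac{5}{a^{2} + u^{2}} \, du = \frac{5 \pi}{2 a}.$$

Differentiating under the integral sign with respect to $a$,
$$\frac{dJ}{da} = \int_{0}^{\infty} - \frac{10 a}{\left(a^{2} + u^{2}\right)^{2}} \, du = - \frac{5 \pi}{2 a^{2}},$$
so $\int_{0}^{\infty} \frac{5}{\left(a^{2} + u^{2}\right)^{2}} \, du = \frac{5 \pi}{4 a^{3}}$.

Setting $a = \frac{7}{4}$:
$$I = \frac{80 \pi}{343}.$$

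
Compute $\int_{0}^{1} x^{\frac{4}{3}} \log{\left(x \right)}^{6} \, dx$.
$\frac{1574640}{823543}$

Begin with the known integral
$$J(a) = \int_{0}^{1} x^{a} \, dx = \frac{1}{a + 1}.$$

Differentiating under the integral sign brings down a factor of $\ln x$:
$$\frac{dJ}{da} = \int_{0}^{1} x^{a} \log{\left(x \right)} \, dx = - \frac{1}{\left(a + 1\right)^{2}}.$$

Repeating $6$ times in total — each differentiation brings down another $\ln x$ — gives
$$\frac{d^{6}J}{da^{6}} = \int_{0}^{1} x^{a} \log{\left(x \right)}^{6} \, dx = \frac{720}{\left(a + 1\right)^{7}},$$
and the integrand here is exactly the target integrand, so $I = \frac{720}{\left(a + 1\right)^{7}}$.

Setting $a = \frac{4}{3}$:
$$I = \frac{1574640}{823543}.$$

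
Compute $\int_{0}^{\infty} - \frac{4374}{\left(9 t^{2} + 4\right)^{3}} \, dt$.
$- \frac{2187 \pi}{256}$

Start from the standard arctangent integral
$$J(a) = \int_{0}^{\infty} - \frac{6}{a^{2} + t^{2}} \, dt = - \frac{3 \pi}{a}.$$

Differentiating under the integral sign with respect to $a$,
$$\frac{dJ}{da} = \int_{0}^{\infty} \frac{12 a}{\left(a^{2} + t^{2}\right)^{2}} \, dt = \frac{3 \pi}{a^{2}},$$
so $\int_{0}^{\infty} - \frac{6}{\left(a^{2} + t^{2}\right)^{2}} \, dt = - \frac{3 \pi}{2 a^{3}}$.

Repeating — each differentiation of $1/(t^2+a^2)^j$ produces $-2ja/(t^2+a^2)^{j+1}$ — and dividing through by $-2ja$ at each step yields, after $2$ differentiations in total,
$$\int_{0}^{\infty} - \frac{6}{\left(a^{2} + t^{2}\right)^{3}} \, dt = - \frac{9 \pi}{8 a^{5}}.$$

Setting $a = \frac{2}{3}$:
$$I = - \frac{2187 \pi}{256}.$$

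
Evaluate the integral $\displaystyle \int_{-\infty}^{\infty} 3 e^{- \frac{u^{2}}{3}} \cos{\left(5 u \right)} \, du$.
$\frac{3 \sqrt{3} \sqrt{\pi}}{e^{\frac{75}{4}}}$

Treat the cosine frequency as a parameter and define $I(b) = \int_{-\infty}^{\infty} 3 e^{- \frac{u^{2}}{3}} \cos{\left(b u \right)} \, du$.

Differentiating under the integral sign,
$$I'(b) = \int_{-\infty}^{\infty} - 3 u e^{- \frac{u^{2}}{3}} \sin{\left(b u \right)} \, du.$$

Integrate $\int_{-\infty}^{\infty} u \sin(b u)\, e^{- \frac{u^{2}}{3}}\, du$ by parts with $w = \sin(b u)$ and $dv = u\, e^{- \frac{u^{2}}{3}}\, du$, giving $v = - \frac{3 e^{- \frac{u^{2}}{3}}}{2}$. The boundary term vanishes and
$$\int_{-\infty}^{\infty} u \sin(b u)\, e^{- \frac{u^{2}}{3}}\, du = \frac{3 b}{2} \int_{-\infty}^{\infty} \cos(b u)\, e^{- \frac{u^{2}}{3}}\, du,$$
so $I'(b) = - \frac{3 b}{2}\, I(b)$.

This is a separable first-order ODE; solving with the initial condition $I(0) = \int_{-\infty}^{\infty} 3 e^{- \frac{u^{2}}{3}}\,du = 3 \sqrt{3} \sqrt{\pi}$ gives
$$I(b) = 3 \sqrt{3} \sqrt{\pi} e^{- \frac{3 b^{2}}{4}}.$$

Setting $b = 5$:
$$I = \frac{3 \sqrt{3} \sqrt{\pi}}{e^{\frac{75}{4}}}.$$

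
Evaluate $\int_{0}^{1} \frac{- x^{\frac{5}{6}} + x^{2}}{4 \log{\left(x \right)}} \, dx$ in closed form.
$- \frac{\log{\left(11 \right)}}{4} + \frac{\log{\left(3 \right)}}{4} + \frac{\log{\left(6 \right)}}{4}$

Replace the exponent $2$ by a parameter $a$: let $I(a) = \int_{0}^{1} \frac{- x^{\frac{5}{6}} + x^{a}}{4 \log{\left(x \right)}} \, dx$.

Since $\dfrac{\partial}{\partial a}\,x^{a} = x^{a} \ln x$, the $\ln x$ in the denominator cancels and
$$\frac{dI}{da} = \int_{0}^{1} \frac{1}{4} x^{a} \, dx = \frac{1}{4} \left[\frac{x^{a+1}}{a+1}\right]_0^1 = \frac{1}{4 \left(a + 1\right)}.$$

Integrating with respect to $a$ gives $I(a) = \frac{\log{\left(a + 1 \right)}}{4} - \frac{\log{\left(11 \right)}}{4} + \frac{\log{\left(6 \right)}}{4} + C$.

At $a = \frac{5}{6}$ the integrand is identically $0$, so $I(\frac{5}{6}) = 0$. The closed form gives $0$, hence $C = 0$.

Setting $a = 2$:
$$I = - \frac{\log{\left(11 \right)}}{4} + \frac{\log{\left(3 \right)}}{4} + \frac{\log{\left(6 \right)}}{4}.$$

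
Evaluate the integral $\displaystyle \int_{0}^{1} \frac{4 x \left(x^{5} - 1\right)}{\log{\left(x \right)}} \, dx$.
$\log{\left(\frac{2401}{16} \right)}$

Replace the exponent $1$ by a parameter $a$: let $I(a) = \int_{0}^{1} \frac{4 \left(x^{6} - x^{a}\right)}{\log{\left(x \right)}} \, dx$.

Since $\dfrac{\partial}{\partial a}\,x^{a} = x^{a} \ln x$, the $\ln x$ in the denominator cancels and
$$\frac{dI}{da} = \int_{0}^{1} -4 x^{a} \, dx = -4 \left[\frac{x^{a+1}}{a+1}\right]_0^1 = - \frac{4}{a + 1}.$$

Integrating with respect to $a$ gives $I(a) = \log{\left(\frac{2401}{\left(a + 1\right)^{4}} \right)} + C$.

At $a = 6$ the integrand is identically $0$, so $I(6) = 0$. The closed form gives $0$, hence $C = 0$.

Setting $a = 1$:
$$I = \log{\left(\frac{2401}{16} \right)}.$$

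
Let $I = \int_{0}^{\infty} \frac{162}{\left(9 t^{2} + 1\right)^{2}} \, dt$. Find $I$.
$\frac{27 \pi}{2}$

Start from the standard arctangent integral
$$J(a) = \int_{0}^{\infty} \frac{2}{a^{2} + t^{2}} \, dt = \frac{\pi}{a}.$$

Differentiating under the integral sign with respect to $a$,
$$\frac{dJ}{da} = \int_{0}^{\infty} - \frac{4 a}{\left(a^{2} + t^{2}\right)^{2}} \, dt = - \frac{\pi}{a^{2}},$$
so $\int_{0}^{\infty} \frac{2}{\left(a^{2} + t^{2}\right)^{2}} \, dt = \frac{\pi}{2 a^{3}}$.

Setting $a = \frac{1}{3}$:
$$I = \frac{27 \pi}{2}.$$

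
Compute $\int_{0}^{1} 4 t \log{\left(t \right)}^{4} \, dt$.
$3$

Consider the simpler parametrised integral
$$J(a) = \int_{0}^{1} 4 t^{a} \, dt = \frac{4}{a + 1}.$$

Differentiating under the integral sign brings down a factor of $\ln t$:
$$\frac{dJ}{da} = \int_{0}^{1} 4 t^{a} \log{\left(t \right)} \, dt = - \frac{4}{\left(a + 1\right)^{2}}.$$

Repeating $4$ times in total — each differentiation brings down another $\ln t$ — gives
$$\frac{d^{4}J}{da^{4}} = \int_{0}^{1} 4 t^{a} \log{\left(t \right)}^{4} \, dt = \frac{96}{\left(a + 1\right)^{5}},$$
and the integrand here is exactly the target integrand, so $I = \frac{96}{\left(a + 1\right)^{5}}$.

Setting $a = 1$:
$$I = 3.$$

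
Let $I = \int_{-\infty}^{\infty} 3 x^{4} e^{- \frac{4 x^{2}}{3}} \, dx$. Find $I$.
$\frac{81 \sqrt{3} \sqrt{\pi}}{128}$

Begin with the known integral
$$J(a) = \int_{-\infty}^{\infty} 3 e^{- a x^{2}} \, dx = \frac{3 \sqrt{\pi}}{\sqrt{a}}.$$

Differentiating under the integral sign brings down a factor of $(-x^2)$:
$$\frac{dJ}{da} = \int_{-\infty}^{\infty} - 3 x^{2} e^{- a x^{2}} \, dx = - \frac{3 \sqrt{\pi}}{2 a^{\frac{3}{2}}}.$$

Repeating twice in total — each differentiation brings down another $(-x^2)$ — gives
$$\frac{d^{2}J}{da^{2}} = \int_{-\infty}^{\infty} 3 x^{4} e^{- a x^{2}} \, dx = \frac{9 \sqrt{\pi}}{4 a^{\frac{5}{2}}},$$
and the integrand here is exactly the target integrand, so $I = \frac{9 \sqrt{\pi}}{4 a^{\frac{5}{2}}}$.

Setting $a = \frac{4}{3}$:
$$I = \frac{81 \sqrt{3} \sqrt{\pi}}{128}.$$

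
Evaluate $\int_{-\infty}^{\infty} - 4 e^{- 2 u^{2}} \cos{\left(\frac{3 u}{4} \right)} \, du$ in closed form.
$- \frac{2 \sqrt{2} \sqrt{\pi}}{e^{\frac{9}{128}}}$

Treat the cosine frequency as a parameter and define $I(b) = \int_{-\infty}^{\infty} - 4 e^{- 2 u^{2}} \cos{\left(b u \right)} \, du$.

Differentiating under the integral sign,
$$I'(b) = \int_{-\infty}^{\infty} 4 u e^{- 2 u^{2}} \sin{\left(b u \right)} \, du.$$

Integrate $\int_{-\infty}^{\infty} u \sin(b u)\, e^{- 2 u^{2}}\, du$ by parts with $w = \sin(b u)$ and $dv = u\, e^{- 2 u^{2}}\, du$, giving $v = - \frac{e^{- 2 u^{2}}}{4}$. The boundary term vanishes and
$$\int_{-\infty}^{\infty} u \sin(b u)\, e^{- 2 u^{2}}\, du = \frac{b}{4} \int_{-\infty}^{\infty} \cos(b u)\, e^{- 2 u^{2}}\, du,$$
so $I'(b) = - \frac{b}{4}\, I(b)$.

This is a separable first-order ODE; solving with the initial condition $I(0) = \int_{-\infty}^{\infty} - 4 e^{- 2 u^{2}}\,du = - 2 \sqrt{2} \sqrt{\pi}$ gives
$$I(b) = - 2 \sqrt{2} \sqrt{\pi} e^{- \frac{b^{2}}{8}}.$$

Setting $b = \frac{3}{4}$:
$$I = - \frac{2 \sqrt{2} \sqrt{\pi}}{e^{\frac{9}{128}}}.$$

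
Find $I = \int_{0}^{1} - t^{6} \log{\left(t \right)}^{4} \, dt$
$- \frac{24}{16807}$

Start from the elementary integral
$$J(a) = \int_{0}^{1} - t^{a} \, dt = - \frac{1}{a + 1}.$$

Differentiating under the integral sign brings down a factor of $\ln t$:
$$\frac{dJ}{da} = \int_{0}^{1} - t^{a} \log{\left(t \right)} \, dt = \frac{1}{\left(a + 1\right)^{2}}.$$

Repeating $4$ times in total — each differentiation brings down another $\ln t$ — gives
$$\frac{d^{4}J}{da^{4}} = \int_{0}^{1} - t^{a} \log{\left(t \right)}^{4} \, dt = - \frac{24}{\left(a + 1\right)^{5}},$$
and the integrand here is exactly the target integrand, so $I = - \frac{24}{\left(a + 1\right)^{5}}$.

Setting $a = 6$:
$$I = - \frac{24}{16807}.$$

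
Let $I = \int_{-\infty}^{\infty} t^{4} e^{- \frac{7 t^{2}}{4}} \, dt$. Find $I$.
$\frac{24 \sqrt{7} \sqrt{\pi}}{343}$

Start from the elementary integral
$$J(a) = \int_{-\infty}^{\infty} e^{- a t^{2}} \, dt = \frac{\sqrt{\pi}}{\sqrt{a}}.$$

Differentiating under the integral sign brings down a factor of $(-t^2)$:
$$\frac{dJ}{da} = \int_{-\infty}^{\infty} - t^{2} e^{- a t^{2}} \, dt = - \frac{\sqrt{\pi}}{2 a^{\frac{3}{2}}}.$$

Repeating twice in total — each differentiation brings down another $(-t^2)$ — gives
$$\frac{d^{2}J}{da^{2}} = \int_{-\infty}^{\infty} t^{4} e^{- a t^{2}} \, dt = \frac{3 \sqrt{\pi}}{4 a^{\frac{5}{2}}},$$
and the integrand here is exactly the target integrand, so $I = \frac{3 \sqrt{\pi}}{4 a^{\frac{5}{2}}}$.

Setting $a = \frac{7}{4}$:
$$I = \frac{24 \sqrt{7} \sqrt{\pi}}{343}.$$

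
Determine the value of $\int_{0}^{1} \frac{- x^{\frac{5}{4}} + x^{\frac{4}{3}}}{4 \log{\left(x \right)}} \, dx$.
$\log{\left(\frac{\sqrt{2} \sqrt[4]{21}}{3} \right)}$

Consider the one-parameter family: let $I(a) = \int_{0}^{1} \frac{x^{\frac{4}{3}} - x^{a}}{4 \log{\left(x \right)}} \, dx$.

Since $\dfrac{\partial}{\partial a}\,x^{a} = x^{a} \ln x$, the $\ln x$ in the denominator cancels and
$$\frac{dI}{da} = \int_{0}^{1} - \frac{1}{4} x^{a} \, dx = - \frac{1}{4} \left[\frac{x^{a+1}}{a+1}\right]_0^1 = - \frac{1}{4 a + 4}.$$

Integrating with respect to $a$ gives $I(a) = - \frac{\log{\left(a + 1 \right)}}{4} - \frac{\log{\left(3 \right)}}{4} + \frac{\log{\left(7 \right)}}{4} + C$.

At $a = \frac{4}{3}$ the integrand is identically $0$, so $I(\frac{4}{3}) = 0$. The closed form gives $0$, hence $C = 0$.

Setting $a = \frac{5}{4}$:
$$I = \log{\left(\frac{\sqrt{2} \sqrt[4]{21}}{3} \right)}.$$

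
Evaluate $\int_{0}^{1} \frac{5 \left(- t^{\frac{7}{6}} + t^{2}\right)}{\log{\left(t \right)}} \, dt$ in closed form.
$\log{\left(\frac{1889568}{371293} \right)}$

Consider the one-parameter family: let $I(a) = \int_{0}^{1} \frac{5 \left(- t^{\frac{7}{6}} + t^{a}\right)}{\log{\left(t \right)}} \, dt$.

Since $\dfrac{\partial}{\partial a}\,t^{a} = t^{a} \ln t$, the $\ln t$ in the denominator cancels and
$$\frac{dI}{da} = \int_{0}^{1} 5 t^{a} \, dt = 5 \left[\frac{t^{a+1}}{a+1}\right]_0^1 = \frac{5}{a + 1}.$$

Integrating with respect to $a$ gives $I(a) = \log{\left(\frac{7776 \left(a + 1\right)^{5}}{371293} \right)} + C$.

At $a = \frac{7}{6}$ the integrand is identically $0$, so $I(\frac{7}{6}) = 0$. The closed form gives $0$, hence $C = 0$.

Setting $a = 2$:
$$I = \log{\left(\frac{1889568}{371293} \right)}.$$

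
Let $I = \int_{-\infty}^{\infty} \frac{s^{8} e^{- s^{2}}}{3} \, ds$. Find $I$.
$\frac{35 \sqrt{\pi}}{16}$

Begin with the known integral
$$J(a) = \int_{-\infty}^{\infty} \frac{e^{- a s^{2}}}{3} \, ds = \frac{\sqrt{\pi}}{3 \sqrt{a}}.$$

Differentiating under the integral sign brings down a factor of $(-s^2)$:
$$\frac{dJ}{da} = \int_{-\infty}^{\infty} - \frac{s^{2} e^{- a s^{2}}}{3} \, ds = - \frac{\sqrt{\pi}}{6 a^{\frac{3}{2}}}.$$

Repeating $4$ times in total — each differentiation brings down another $(-s^2)$ — gives
$$\frac{d^{4}J}{da^{4}} = \int_{-\infty}^{\infty} \frac{s^{8} e^{- a s^{2}}}{3} \, ds = \frac{35 \sqrt{\pi}}{16 a^{\frac{9}{2}}},$$
and the integrand here is exactly the target integrand, so $I = \frac{35 \sqrt{\pi}}{16 a^{\frac{9}{2}}}$.

Setting $a = 1$:
$$I = \frac{35 \sqrt{\pi}}{16}.$$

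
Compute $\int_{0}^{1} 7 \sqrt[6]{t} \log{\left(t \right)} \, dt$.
$- \frac{36}{7}$

Start from the elementary integral
$$J(a) = \int_{0}^{1} 7 t^{a} \, dt = \frac{7}{a + 1}.$$

Differentiating under the integral sign brings down a factor of $\ln t$:
$$\frac{dJ}{da} = \int_{0}^{1} 7 t^{a} \log{\left(t \right)} \, dt = - \frac{7}{\left(a + 1\right)^{2}}.$$

The integral on the left is $I$, so $I = - \frac{7}{\left(a + 1\right)^{2}}$.

Setting $a = \frac{1}{6}$:
$$I = - \frac{36}{7}.$$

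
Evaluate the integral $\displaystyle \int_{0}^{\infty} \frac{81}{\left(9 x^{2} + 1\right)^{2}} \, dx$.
$\frac{27 \pi}{4}$

Begin with the known result
$$J(a) = \int_{0}^{\infty} \frac{1}{a^{2} + x^{2}} \, dx = \frac{\pi}{2 a}.$$

Differentiating under the integral sign with respect to $a$,
$$\frac{dJ}{da} = \int_{0}^{\infty} - \frac{2 a}{\left(a^{2} + x^{2}\right)^{2}} \, dx = - \frac{\pi}{2 a^{2}},$$
so $\int_{0}^{\infty} \frac{1}{\left(a^{2} + x^{2}\right)^{2}} \, dx = \frac{\pi}{4 a^{3}}$.

Setting $a = \frac{1}{3}$:
$$I = \frac{27 \pi}{4}.$$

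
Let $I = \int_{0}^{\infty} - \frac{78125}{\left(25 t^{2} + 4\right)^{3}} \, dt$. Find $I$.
$- \frac{46875 \pi}{512}$

Begin with the known result
$$J(a) = \int_{0}^{\infty} - \frac{5}{a^{2} + t^{2}} \, dt = - \frac{5 \pi}{2 a}.$$

Differentiating under the integral sign with respect to $a$,
$$\frac{dJ}{da} = \int_{0}^{\infty} \frac{10 a}{\left(a^{2} + t^{2}\right)^{2}} \, dt = \frac{5 \pi}{2 a^{2}},$$
so $\int_{0}^{\infty} - \frac{5}{\left(a^{2} + t^{2}\right)^{2}} \, dt = - \frac{5 \pi}{4 a^{3}}$.

Repeating — each differentiation of $1/(t^2+a^2)^j$ produces $-2ja/(t^2+a^2)^{j+1}$ — and dividing through by $-2ja$ at each step yields, after $2$ differentiations in total,
$$\int_{0}^{\infty} - \frac{5}{\left(a^{2} + t^{2}\right)^{3}} \, dt = - \frac{15 \pi}{16 a^{5}}.$$

Setting $a = \frac{2}{5}$:
$$I = - \frac{46875 \pi}{512}.$$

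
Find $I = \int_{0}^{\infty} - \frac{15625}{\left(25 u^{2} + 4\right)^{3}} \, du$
$- \frac{9375 \pi}{512}$

Start from the standard arctangent integral
$$J(a) = \int_{0}^{\infty} - \frac{1}{a^{2} + u^{2}} \, du = - \frac{\pi}{2 a}.$$

Differentiating under the integral sign with respect to $a$,
$$\frac{dJ}{da} = \int_{0}^{\infty} \frac{2 a}{\left(a^{2} + u^{2}\right)^{2}} \, du = \frac{\pi}{2 a^{2}},$$
so $\int_{0}^{\infty} - \frac{1}{\left(a^{2} + u^{2}\right)^{2}} \, du = - \frac{\pi}{4 a^{3}}$.

Repeating — each differentiation of $1/(u^2+a^2)^j$ produces $-2ja/(u^2+a^2)^{j+1}$ — and dividing through by $-2ja$ at each step yields, after $2$ differentiations in total,
$$\int_{0}^{\infty} - \frac{1}{\left(a^{2} + u^{2}\right)^{3}} \, du = - \frac{3 \pi}{16 a^{5}}.$$

Setting $a = \frac{2}{5}$:
$$I = - \frac{9375 \pi}{512}.$$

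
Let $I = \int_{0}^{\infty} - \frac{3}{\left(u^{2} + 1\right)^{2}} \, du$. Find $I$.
$- \frac{3 \pi}{4}$

Recall the elementary integral
$$J(a) = \int_{0}^{\infty} - \frac{3}{a^{2} + u^{2}} \, du = - \frac{3 \pi}{2 a}.$$

Differentiating under the integral sign with respect to $a$,
$$\frac{dJ}{da} = \int_{0}^{\infty} \frac{6 a}{\left(a^{2} + u^{2}\right)^{2}} \, du = \frac{3 \pi}{2 a^{2}},$$
so $\int_{0}^{\infty} - \frac{3}{\left(a^{2} + u^{2}\right)^{2}} \, du = - \frac{3 \pi}{4 a^{3}}$.

Setting $a = 1$:
$$I = - \frac{3 \pi}{4}.$$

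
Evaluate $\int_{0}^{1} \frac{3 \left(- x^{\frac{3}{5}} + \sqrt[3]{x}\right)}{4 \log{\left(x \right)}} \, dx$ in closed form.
$\log{\left(\frac{5^{\frac{3}{4}} \sqrt[4]{6}}{6} \right)}$

Replace the exponent $\frac{3}{5}$ by a parameter $a$: let $I(a) = \int_{0}^{1} \frac{3 \left(\sqrt[3]{x} - x^{a}\right)}{4 \log{\left(x \right)}} \, dx$.

Since $\dfrac{\partial}{\partial a}\,x^{a} = x^{a} \ln x$, the $\ln x$ in the denominator cancels and
$$\frac{dI}{da} = \int_{0}^{1} - \frac{3}{4} x^{a} \, dx = - \frac{3}{4} \left[\frac{x^{a+1}}{a+1}\right]_0^1 = - \frac{3}{4 a + 4}.$$

Integrating with respect to $a$ gives $I(a) = - \frac{3 \log{\left(a + 1 \right)}}{4} - \frac{3 \log{\left(3 \right)}}{4} + \frac{3 \log{\left(2 \right)}}{2} + C$.

At $a = \frac{1}{3}$ the integrand is identically $0$, so $I(\frac{1}{3}) = 0$. The closed form gives $0$, hence $C = 0$.

Setting $a = \frac{3}{5}$:
$$I = \log{\left(\frac{5^{\frac{3}{4}} \sqrt[4]{6}}{6} \right)}.$$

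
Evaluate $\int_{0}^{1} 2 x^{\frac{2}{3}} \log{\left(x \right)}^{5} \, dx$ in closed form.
$- \frac{34992}{3125}$

Begin with the known integral
$$J(a) = \int_{0}^{1} 2 x^{a} \, dx = \frac{2}{a + 1}.$$

Differentiating under the integral sign brings down a factor of $\ln x$:
$$\frac{dJ}{da} = \int_{0}^{1} 2 x^{a} \log{\left(x \right)} \, dx = - \frac{2}{\left(a + 1\right)^{2}}.$$

Repeating $5$ times in total — each differentiation brings down another $\ln x$ — gives
$$\frac{d^{5}J}{da^{5}} = \int_{0}^{1} 2 x^{a} \log{\left(x \right)}^{5} \, dx = - \frac{240}{\left(a + 1\right)^{6}},$$
and the integrand here is exactly the target integrand, so $I = - \frac{240}{\left(a + 1\right)^{6}}$.

Setting $a = \frac{2}{3}$:
$$I = - \frac{34992}{3125}.$$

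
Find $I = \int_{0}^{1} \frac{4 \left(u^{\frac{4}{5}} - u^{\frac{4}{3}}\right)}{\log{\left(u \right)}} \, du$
$- \log{\left(\frac{1500625}{531441} \right)}$

Consider the one-parameter family: let $I(a) = \int_{0}^{1} \frac{4 \left(u^{\frac{4}{5}} - u^{a}\right)}{\log{\left(u \right)}} \, du$.

Since $\dfrac{\partial}{\partial a}\,u^{a} = u^{a} \ln u$, the $\ln u$ in the denominator cancels and
$$\frac{dI}{da} = \int_{0}^{1} -4 u^{a} \, du = -4 \left[\frac{u^{a+1}}{a+1}\right]_0^1 = - \frac{4}{a + 1}.$$

Integrating with respect to $a$ gives $I(a) = - \log{\left(\frac{625 \left(a + 1\right)^{4}}{6561} \right)} + C$.

At $a = \frac{4}{5}$ the integrand is identically $0$, so $I(\frac{4}{5}) = 0$. The closed form gives $0$, hence $C = 0$.

Setting $a = \frac{4}{3}$:
$$I = - \log{\left(\frac{1500625}{531441} \right)}.$$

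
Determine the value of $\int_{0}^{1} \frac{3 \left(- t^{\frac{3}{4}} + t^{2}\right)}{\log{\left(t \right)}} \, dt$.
$\log{\left(\frac{1728}{343} \right)}$

Replace the exponent $2$ by a parameter $a$: let $I(a) = \int_{0}^{1} \frac{3 \left(- t^{\frac{3}{4}} + t^{a}\right)}{\log{\left(t \right)}} \, dt$.

Since $\dfrac{\partial}{\partial a}\,t^{a} = t^{a} \ln t$, the $\ln t$ in the denominator cancels and
$$\frac{dI}{da} = \int_{0}^{1} 3 t^{a} \, dt = 3 \left[\frac{t^{a+1}}{a+1}\right]_0^1 = \frac{3}{a + 1}.$$

Integrating with respect to $a$ gives $I(a) = \log{\left(\frac{64 \left(a + 1\right)^{3}}{343} \right)} + C$.

At $a = \frac{3}{4}$ the integrand is identically $0$, so $I(\frac{3}{4}) = 0$. The closed form gives $0$, hence $C = 0$.

Setting $a = 2$:
$$I = \log{\left(\frac{1728}{343} \right)}.$$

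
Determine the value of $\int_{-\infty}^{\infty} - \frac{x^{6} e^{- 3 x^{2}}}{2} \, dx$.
$- \frac{5 \sqrt{3} \sqrt{\pi}}{432}$

Start from the elementary integral
$$J(a) = \int_{-\infty}^{\infty} - \frac{e^{- a x^{2}}}{2} \, dx = - \frac{\sqrt{\pi}}{2 \sqrt{a}}.$$

Differentiating under the integral sign brings down a factor of $(-x^2)$:
$$\frac{dJ}{da} = \int_{-\infty}^{\infty} \frac{x^{2} e^{- a x^{2}}}{2} \, dx = \frac{\sqrt{\pi}}{4 a^{\frac{3}{2}}}.$$

Repeating $3$ times in total — each differentiation brings down another $(-x^2)$ — gives
$$\frac{d^{3}J}{da^{3}} = \int_{-\infty}^{\infty} \frac{x^{6} e^{- a x^{2}}}{2} \, dx = \frac{15 \sqrt{\pi}}{16 a^{\frac{7}{2}}},$$
and the integrand here is $(-1)^{3}$ times the target integrand, so $I = (-1)^{3}\,\frac{d^{3}J}{da^{3}} = - \frac{15 \sqrt{\pi}}{16 a^{\frac{7}{2}}}$.

Setting $a = 3$:
$$I = - \frac{5 \sqrt{3} \sqrt{\pi}}{432}.$$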